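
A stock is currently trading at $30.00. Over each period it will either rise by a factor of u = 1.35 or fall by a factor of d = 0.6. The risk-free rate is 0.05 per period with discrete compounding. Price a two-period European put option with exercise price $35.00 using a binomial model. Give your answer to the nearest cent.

$8.17

Risk-neutral probability p = (1 + 0.05 − 0.6)/(1.35 − 0.6) = 0.4500/0.7500 = 0.6000
Terminal stock prices: S_uu = 54.68, S_ud = 24.3, S_dd = 10.8
Terminal payoffs (K − S): max(-19.68, 0) = 0, max(10.7, 0) = 10.7, max(24.2, 0) = 24.2
Node u (S = 40.5): V_u = 1/1.05·[0.6000·0.0000 + 0.4000·10.7000] = 4.0762
Node d (S = 18): V_d = 1/1.05·[0.6000·10.7000 + 0.4000·24.2000] = 15.3333
Node 0 (S = 30): V_0 = 1/1.05·[0.6000·4.0762 + 0.4000·15.3333] = 8.1705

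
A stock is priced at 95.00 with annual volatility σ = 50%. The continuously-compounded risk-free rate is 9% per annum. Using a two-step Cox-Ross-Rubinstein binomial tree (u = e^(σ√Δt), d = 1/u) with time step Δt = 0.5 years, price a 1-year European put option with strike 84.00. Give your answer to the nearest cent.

CRR parameters: u = e^(σ√Δt) = e^(0.5·√0.5) = 1.4241, d = 1/u = 0.7022
Per-period rate: rΔt = 0.09·0.5 = 0.045, so R = e^0.045 = 1.0460
Risk-neutral probability p = (e^0.045 − 0.7022)/(1.4241 − 0.7022) = 0.3438/0.7219 = 0.4763
Terminal stock prices: S_uu = 192.7, S_ud = 95, S_dd = 46.84
Terminal payoffs (K − S): max(-108.7, 0) = 0, max(-11, 0) = 0, max(37.16, 0) = 37.16
Node u (S = 135.3): V_u = e^(−0.045)·[0.4763·0.0000 + 0.5237·0.0000] = 0.0000
Node d (S = 66.71): V_d = e^(−0.045)·[0.4763·0.0000 + 0.5237·37.1585] = 18.6044
Node 0 (S = 95): V_0 = e^(−0.045)·[0.4763·0.0000 + 0.5237·18.6044] = 9.3148

9.31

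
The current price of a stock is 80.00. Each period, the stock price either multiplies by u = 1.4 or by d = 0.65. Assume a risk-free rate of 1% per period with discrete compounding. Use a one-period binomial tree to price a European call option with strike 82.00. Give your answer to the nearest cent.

Risk-neutral probability p = (1 + 0.01 − 0.65)/(1.4 − 0.65) = 0.3600/0.7500 = 0.4800
Terminal stock prices: S_u = 112, S_d = 52
Terminal payoffs (S − K): max(30, 0) = 30, max(-30, 0) = 0
Node 0 (S = 80): V_0 = 1/1.01·[0.4800·30.0000 + 0.5200·0.0000] = 14.2574

14.26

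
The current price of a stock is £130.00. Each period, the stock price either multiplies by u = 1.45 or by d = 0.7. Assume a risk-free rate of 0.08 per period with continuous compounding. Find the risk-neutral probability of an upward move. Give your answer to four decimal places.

Risk-neutral probability p = (e^0.08 − 0.7)/(1.45 − 0.7) = 0.3833/0.7500 = 0.5110

p = 0.5110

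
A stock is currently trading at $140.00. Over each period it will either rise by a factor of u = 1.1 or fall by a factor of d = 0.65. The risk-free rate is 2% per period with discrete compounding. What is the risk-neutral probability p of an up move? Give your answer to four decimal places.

Risk-neutral probability p = (1 + 0.02 − 0.65)/(1.1 − 0.65) = 0.3700/0.4500 = 0.8222

p = 0.8222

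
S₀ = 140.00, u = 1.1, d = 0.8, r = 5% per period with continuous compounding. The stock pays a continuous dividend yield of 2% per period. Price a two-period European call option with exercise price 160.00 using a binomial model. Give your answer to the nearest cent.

5.02

Per-period risk-free factor R = e^0.05 = 1.0513; dividend-adjusted growth = e^(0.05−0.02) = 1.0305.
Risk-neutral probability p = (1.0305 − 0.8)/(1.1 − 0.8) = 0.2305/0.3000 = 0.7682
Terminal stock prices: S_uu = 169.4, S_ud = 123.2, S_dd = 89.6
Terminal payoffs (S − K): max(9.4, 0) = 9.4, max(-36.8, 0) = 0, max(-70.4, 0) = 0
Node u (S = 154): V_u = e^(−0.05)·[0.7682·9.4000 + 0.2318·0.0000] = 6.8687
Node d (S = 112): V_d = e^(−0.05)·[0.7682·0.0000 + 0.2318·0.0000] = 0.0000
Node 0 (S = 140): V_0 = e^(−0.05)·[0.7682·6.8687 + 0.2318·0.0000] = 5.0191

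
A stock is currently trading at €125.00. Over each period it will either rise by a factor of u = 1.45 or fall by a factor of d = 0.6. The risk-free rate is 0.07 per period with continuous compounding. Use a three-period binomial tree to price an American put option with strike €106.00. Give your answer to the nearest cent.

€17.70

Risk-neutral probability p = (e^0.07 − 0.6)/(1.45 − 0.6) = 0.4725/0.8500 = 0.5559
Terminal stock prices: S_uuu = 381.1, S_uud = 157.7, S_udd = 65.25, S_ddd = 27
Terminal payoffs (K − S): max(-275.1, 0) = 0, max(-51.69, 0) = 0, max(40.75, 0) = 40.75, max(79, 0) = 79
Node uu (S = 262.8): continuation = e^(−0.07)·[0.5559·0.0000 + 0.4441·0.0000] = 0.0000; exercise value = 0.0000 ≤ continuation, so V_uu = 0.0000
Node ud (S = 108.8): continuation = e^(−0.07)·[0.5559·0.0000 + 0.4441·40.7500] = 16.8739; exercise value = 0.0000 ≤ continuation, so V_ud = 16.8739
Node dd (S = 45): continuation = e^(−0.07)·[0.5559·40.7500 + 0.4441·79.0000] = 53.8337; exercise value = 61.0000 > continuation, so V_dd = 61.0000 (exercise)
Node u (S = 181.2): continuation = e^(−0.07)·[0.5559·0.0000 + 0.4441·16.8739] = 6.9872; exercise value = 0.0000 ≤ continuation, so V_u = 6.9872
Node d (S = 75): continuation = e^(−0.07)·[0.5559·16.8739 + 0.4441·61.0000] = 34.0050; exercise value = 31.0000 ≤ continuation, so V_d = 34.0050
Node 0 (S = 125): continuation = e^(−0.07)·[0.5559·6.9872 + 0.4441·34.0050] = 17.7025; exercise value = 0.0000 ≤ continuation, so V_0 = 17.7025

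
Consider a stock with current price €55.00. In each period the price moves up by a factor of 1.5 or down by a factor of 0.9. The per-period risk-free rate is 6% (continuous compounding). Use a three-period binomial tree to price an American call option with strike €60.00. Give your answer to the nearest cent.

Risk-neutral probability p = (e^0.06 − 0.9)/(1.5 − 0.9) = 0.1618/0.6000 = 0.2697
Terminal stock prices: S_uuu = 185.6, S_uud = 111.4, S_udd = 66.83, S_ddd = 40.1
Terminal payoffs (S − K): max(125.6, 0) = 125.6, max(51.38, 0) = 51.38, max(6.825, 0) = 6.825, max(-19.9, 0) = 0
Node uu (S = 123.8): continuation = e^(−0.06)·[0.2697·125.6250 + 0.7303·51.3750] = 67.2441; exercise value = 63.7500 ≤ continuation, so V_uu = 67.2441
Node ud (S = 74.25): continuation = e^(−0.06)·[0.2697·51.3750 + 0.7303·6.8250] = 17.7441; exercise value = 14.2500 ≤ continuation, so V_ud = 17.7441
Node dd (S = 44.55): continuation = e^(−0.06)·[0.2697·6.8250 + 0.7303·0.0000] = 1.7337; exercise value = 0.0000 ≤ continuation, so V_dd = 1.7337
Node u (S = 82.5): continuation = e^(−0.06)·[0.2697·67.2441 + 0.7303·17.7441] = 29.2848; exercise value = 22.5000 ≤ continuation, so V_u = 29.2848
Node d (S = 49.5): continuation = e^(−0.06)·[0.2697·17.7441 + 0.7303·1.7337] = 5.6997; exercise value = 0.0000 ≤ continuation, so V_d = 5.6997
Node 0 (S = 55): continuation = e^(−0.06)·[0.2697·29.2848 + 0.7303·5.6997] = 11.3588; exercise value = 0.0000 ≤ continuation, so V_0 = 11.3588

€11.36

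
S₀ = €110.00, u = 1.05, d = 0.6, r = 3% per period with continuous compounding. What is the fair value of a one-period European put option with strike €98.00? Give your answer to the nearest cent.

Risk-neutral probability p = (e^0.03 − 0.6)/(1.05 − 0.6) = 0.4305/0.4500 = 0.9566
Terminal stock prices: S_u = 115.5, S_d = 66
Terminal payoffs (K − S): max(-17.5, 0) = 0, max(32, 0) = 32
Node 0 (S = 110): V_0 = e^(−0.03)·[0.9566·0.0000 + 0.0434·32.0000] = 1.3488

€1.35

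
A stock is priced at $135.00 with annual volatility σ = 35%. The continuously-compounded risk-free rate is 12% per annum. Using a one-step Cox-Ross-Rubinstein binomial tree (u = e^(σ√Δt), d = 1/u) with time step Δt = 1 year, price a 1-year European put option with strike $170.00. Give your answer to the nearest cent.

CRR parameters: u = e^(σ√Δt) = e^(0.35·√1) = 1.4191, d = 1/u = 0.7047
Per-period rate: rΔt = 0.12·1 = 0.12, so R = e^0.12 = 1.1275
Risk-neutral probability p = (e^0.12 − 0.7047)/(1.4191 − 0.7047) = 0.4228/0.7144 = 0.5919
Terminal stock prices: S_u = 191.6, S_d = 95.13
Terminal payoffs (K − S): max(-21.57, 0) = 0, max(74.87, 0) = 74.87
Node 0 (S = 135): V_0 = e^(−0.12)·[0.5919·0.0000 + 0.4081·74.8671] = 27.1013

$27.10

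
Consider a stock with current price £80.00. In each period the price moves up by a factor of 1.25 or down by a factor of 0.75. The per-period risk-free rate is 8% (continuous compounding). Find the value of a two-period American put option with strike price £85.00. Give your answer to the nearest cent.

£9.59

Risk-neutral probability p = (e^0.08 − 0.75)/(1.25 − 0.75) = 0.3333/0.5000 = 0.6666
Terminal stock prices: S_uu = 125, S_ud = 75, S_dd = 45
Terminal payoffs (K − S): max(-40, 0) = 0, max(10, 0) = 10, max(40, 0) = 40
Node u (S = 100): continuation = e^(−0.08)·[0.6666·0.0000 + 0.3334·10.0000] = 3.0779; exercise value = 0.0000 ≤ continuation, so V_u = 3.0779
Node d (S = 60): continuation = e^(−0.08)·[0.6666·10.0000 + 0.3334·40.0000] = 18.4649; exercise value = 25.0000 > continuation, so V_d = 25.0000 (exercise)
Node 0 (S = 80): continuation = e^(−0.08)·[0.6666·3.0779 + 0.3334·25.0000] = 9.5887; exercise value = 5.0000 ≤ continuation, so V_0 = 9.5887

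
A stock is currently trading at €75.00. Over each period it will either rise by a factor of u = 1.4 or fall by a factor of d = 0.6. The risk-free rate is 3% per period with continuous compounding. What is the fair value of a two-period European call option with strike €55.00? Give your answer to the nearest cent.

€28.83

Risk-neutral probability p = (e^0.03 − 0.6)/(1.4 − 0.6) = 0.4305/0.8000 = 0.5381
Terminal stock prices: S_uu = 147, S_ud = 63, S_dd = 27
Terminal payoffs (S − K): max(92, 0) = 92, max(8, 0) = 8, max(-28, 0) = 0
Node u (S = 105): V_u = e^(−0.03)·[0.5381·92.0000 + 0.4619·8.0000] = 51.6255
Node d (S = 45): V_d = e^(−0.03)·[0.5381·8.0000 + 0.4619·0.0000] = 4.1773
Node 0 (S = 75): V_0 = e^(−0.03)·[0.5381·51.6255 + 0.4619·4.1773] = 28.8297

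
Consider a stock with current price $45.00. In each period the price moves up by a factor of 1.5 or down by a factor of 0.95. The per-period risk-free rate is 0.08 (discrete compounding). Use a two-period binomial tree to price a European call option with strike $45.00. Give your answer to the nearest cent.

$8.61

Risk-neutral probability p = (1 + 0.08 − 0.95)/(1.5 − 0.95) = 0.1300/0.5500 = 0.2364
Terminal stock prices: S_uu = 101.2, S_ud = 64.12, S_dd = 40.61
Terminal payoffs (S − K): max(56.25, 0) = 56.25, max(19.12, 0) = 19.12, max(-4.388, 0) = 0
Node u (S = 67.5): V_u = 1/1.08·[0.2364·56.2500 + 0.7636·19.1250] = 25.8333
Node d (S = 42.75): V_d = 1/1.08·[0.2364·19.1250 + 0.7636·0.0000] = 4.1856
Node 0 (S = 45): V_0 = 1/1.08·[0.2364·25.8333 + 0.7636·4.1856] = 8.6133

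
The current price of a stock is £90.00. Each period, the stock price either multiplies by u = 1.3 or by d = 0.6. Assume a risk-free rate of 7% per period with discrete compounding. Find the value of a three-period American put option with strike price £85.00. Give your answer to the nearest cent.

Risk-neutral probability p = (1 + 0.07 − 0.6)/(1.3 − 0.6) = 0.4700/0.7000 = 0.6714
Terminal stock prices: S_uuu = 197.7, S_uud = 91.26, S_udd = 42.12, S_ddd = 19.44
Terminal payoffs (K − S): max(-112.7, 0) = 0, max(-6.26, 0) = 0, max(42.88, 0) = 42.88, max(65.56, 0) = 65.56
Node uu (S = 152.1): continuation = 1/1.07·[0.6714·0.0000 + 0.3286·0.0000] = 0.0000; exercise value = 0.0000 ≤ continuation, so V_uu = 0.0000
Node ud (S = 70.2): continuation = 1/1.07·[0.6714·0.0000 + 0.3286·42.8800] = 13.1674; exercise value = 14.8000 > continuation, so V_ud = 14.8000 (exercise)
Node dd (S = 32.4): continuation = 1/1.07·[0.6714·42.8800 + 0.3286·65.5600] = 47.0393; exercise value = 52.6000 > continuation, so V_dd = 52.6000 (exercise)
Node u (S = 117): continuation = 1/1.07·[0.6714·0.0000 + 0.3286·14.8000] = 4.5447; exercise value = 0.0000 ≤ continuation, so V_u = 4.5447
Node d (S = 54): continuation = 1/1.07·[0.6714·14.8000 + 0.3286·52.6000] = 25.4393; exercise value = 31.0000 > continuation, so V_d = 31.0000 (exercise)
Node 0 (S = 90): continuation = 1/1.07·[0.6714·4.5447 + 0.3286·31.0000] = 12.3712; exercise value = 0.0000 ≤ continuation, so V_0 = 12.3712

£12.37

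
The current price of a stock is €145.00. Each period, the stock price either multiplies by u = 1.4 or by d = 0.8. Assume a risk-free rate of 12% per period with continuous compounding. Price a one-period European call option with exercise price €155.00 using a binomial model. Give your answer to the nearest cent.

Risk-neutral probability p = (e^0.12 − 0.8)/(1.4 − 0.8) = 0.3275/0.6000 = 0.5458
Terminal stock prices: S_u = 203, S_d = 116
Terminal payoffs (S − K): max(48, 0) = 48, max(-39, 0) = 0
Node 0 (S = 145): V_0 = e^(−0.12)·[0.5458·48.0000 + 0.4542·0.0000] = 23.2371

€23.24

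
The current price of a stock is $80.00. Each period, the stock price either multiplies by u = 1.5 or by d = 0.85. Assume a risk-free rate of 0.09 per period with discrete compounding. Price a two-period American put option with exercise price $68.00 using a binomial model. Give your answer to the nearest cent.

Risk-neutral probability p = (1 + 0.09 − 0.85)/(1.5 − 0.85) = 0.2400/0.6500 = 0.3692
Terminal stock prices: S_uu = 180, S_ud = 102, S_dd = 57.8
Terminal payoffs (K − S): max(-112, 0) = 0, max(-34, 0) = 0, max(10.2, 0) = 10.2
Node u (S = 120): continuation = 1/1.09·[0.3692·0.0000 + 0.6308·0.0000] = 0.0000; exercise value = 0.0000 ≤ continuation, so V_u = 0.0000
Node d (S = 68): continuation = 1/1.09·[0.3692·0.0000 + 0.6308·10.2000] = 5.9026; exercise value = 0.0000 ≤ continuation, so V_d = 5.9026
Node 0 (S = 80): continuation = 1/1.09·[0.3692·0.0000 + 0.6308·5.9026] = 3.4158; exercise value = 0.0000 ≤ continuation, so V_0 = 3.4158

$3.42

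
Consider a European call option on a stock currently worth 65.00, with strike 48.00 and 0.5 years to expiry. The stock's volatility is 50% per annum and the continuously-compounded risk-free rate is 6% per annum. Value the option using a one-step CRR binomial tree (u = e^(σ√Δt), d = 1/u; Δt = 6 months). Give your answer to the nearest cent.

CRR parameters: u = e^(σ√Δt) = e^(0.5·√0.5) = 1.4241, d = 1/u = 0.7022
Per-period rate: rΔt = 0.06·0.5 = 0.03, so R = e^0.03 = 1.0305
Risk-neutral probability p = (e^0.03 − 0.7022)/(1.4241 − 0.7022) = 0.3283/0.7219 = 0.4547
Terminal stock prices: S_u = 92.57, S_d = 45.64
Terminal payoffs (S − K): max(44.57, 0) = 44.57, max(-2.358, 0) = 0
Node 0 (S = 65): V_0 = e^(−0.03)·[0.4547·44.5677 + 0.5453·0.0000] = 19.6663

19.67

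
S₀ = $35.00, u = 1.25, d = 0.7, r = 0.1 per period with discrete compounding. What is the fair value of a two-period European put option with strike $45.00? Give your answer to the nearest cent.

Risk-neutral probability p = (1 + 0.1 − 0.7)/(1.25 − 0.7) = 0.4000/0.5500 = 0.7273
Terminal stock prices: S_uu = 54.69, S_ud = 30.62, S_dd = 17.15
Terminal payoffs (K − S): max(-9.688, 0) = 0, max(14.38, 0) = 14.38, max(27.85, 0) = 27.85
Node u (S = 43.75): V_u = 1/1.1·[0.7273·0.0000 + 0.2727·14.3750] = 3.5640
Node d (S = 24.5): V_d = 1/1.1·[0.7273·14.3750 + 0.2727·27.8500] = 16.4091
Node 0 (S = 35): V_0 = 1/1.1·[0.7273·3.5640 + 0.2727·16.4091] = 6.4248

$6.42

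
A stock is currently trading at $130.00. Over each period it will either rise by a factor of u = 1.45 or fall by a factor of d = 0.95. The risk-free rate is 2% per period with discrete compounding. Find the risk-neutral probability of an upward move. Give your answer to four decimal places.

Risk-neutral probability p = (1 + 0.02 − 0.95)/(1.45 − 0.95) = 0.0700/0.5000 = 0.1400

p = 0.1400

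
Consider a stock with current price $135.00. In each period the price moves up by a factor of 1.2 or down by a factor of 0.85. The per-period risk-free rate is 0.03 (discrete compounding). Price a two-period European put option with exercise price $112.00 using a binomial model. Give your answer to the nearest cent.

$3.22

Risk-neutral probability p = (1 + 0.03 − 0.85)/(1.2 − 0.85) = 0.1800/0.3500 = 0.5143
Terminal stock prices: S_uu = 194.4, S_ud = 137.7, S_dd = 97.54
Terminal payoffs (K − S): max(-82.4, 0) = 0, max(-25.7, 0) = 0, max(14.46, 0) = 14.46
Node u (S = 162): V_u = 1/1.03·[0.5143·0.0000 + 0.4857·0.0000] = 0.0000
Node d (S = 114.8): V_d = 1/1.03·[0.5143·0.0000 + 0.4857·14.4625] = 6.8200
Node 0 (S = 135): V_0 = 1/1.03·[0.5143·0.0000 + 0.4857·6.8200] = 3.2161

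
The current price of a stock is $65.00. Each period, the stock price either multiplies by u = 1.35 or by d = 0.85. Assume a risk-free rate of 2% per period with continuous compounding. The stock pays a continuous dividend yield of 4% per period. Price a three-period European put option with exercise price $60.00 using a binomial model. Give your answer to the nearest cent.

$7.65

Per-period risk-free factor R = e^0.02 = 1.0202; dividend-adjusted growth = e^(0.02−0.04) = 0.9802.
Risk-neutral probability p = (0.9802 − 0.85)/(1.35 − 0.85) = 0.1302/0.5000 = 0.2604
Terminal stock prices: S_uuu = 159.9, S_uud = 100.7, S_udd = 63.4, S_ddd = 39.92
Terminal payoffs (K − S): max(-99.92, 0) = 0, max(-40.69, 0) = 0, max(-3.399, 0) = 0, max(20.08, 0) = 20.08
Node uu (S = 118.5): V_uu = e^(−0.02)·[0.2604·0.0000 + 0.7396·0.0000] = 0.0000
Node ud (S = 74.59): V_ud = e^(−0.02)·[0.2604·0.0000 + 0.7396·0.0000] = 0.0000
Node dd (S = 46.96): V_dd = e^(−0.02)·[0.2604·0.0000 + 0.7396·20.0819] = 14.5585
Node u (S = 87.75): V_u = e^(−0.02)·[0.2604·0.0000 + 0.7396·0.0000] = 0.0000
Node d (S = 55.25): V_d = e^(−0.02)·[0.2604·0.0000 + 0.7396·14.5585] = 10.5543
Node 0 (S = 65): V_0 = e^(−0.02)·[0.2604·0.0000 + 0.7396·10.5543] = 7.6514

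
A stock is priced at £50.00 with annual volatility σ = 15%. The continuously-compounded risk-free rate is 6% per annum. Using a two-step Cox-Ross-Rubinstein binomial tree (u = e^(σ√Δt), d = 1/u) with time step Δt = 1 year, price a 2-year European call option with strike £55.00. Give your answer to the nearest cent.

CRR parameters: u = e^(σ√Δt) = e^(0.15·√1) = 1.1618, d = 1/u = 0.8607
Per-period rate: rΔt = 0.06·1 = 0.06, so R = e^0.06 = 1.0618
Risk-neutral probability p = (e^0.06 − 0.8607)/(1.1618 − 0.8607) = 0.2011/0.3011 = 0.6679
Terminal stock prices: S_uu = 67.49, S_ud = 50, S_dd = 37.04
Terminal payoffs (S − K): max(12.49, 0) = 12.49, max(-5, 0) = 0, max(-17.96, 0) = 0
Node u (S = 58.09): V_u = e^(−0.06)·[0.6679·12.4929 + 0.3321·0.0000] = 7.8584
Node d (S = 43.04): V_d = e^(−0.06)·[0.6679·0.0000 + 0.3321·0.0000] = 0.0000
Node 0 (S = 50): V_0 = e^(−0.06)·[0.6679·7.8584 + 0.3321·0.0000] = 4.9431

£4.94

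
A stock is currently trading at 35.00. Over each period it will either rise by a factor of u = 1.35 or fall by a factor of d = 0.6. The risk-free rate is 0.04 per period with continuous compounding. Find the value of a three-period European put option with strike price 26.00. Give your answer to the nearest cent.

3.54

Risk-neutral probability p = (e^0.04 − 0.6)/(1.35 − 0.6) = 0.4408/0.7500 = 0.5877
Terminal stock prices: S_uuu = 86.11, S_uud = 38.27, S_udd = 17.01, S_ddd = 7.56
Terminal payoffs (K − S): max(-60.11, 0) = 0, max(-12.27, 0) = 0, max(8.99, 0) = 8.99, max(18.44, 0) = 18.44
Node uu (S = 63.79): V_uu = e^(−0.04)·[0.5877·0.0000 + 0.4123·0.0000] = 0.0000
Node ud (S = 28.35): V_ud = e^(−0.04)·[0.5877·0.0000 + 0.4123·8.9900] = 3.5608
Node dd (S = 12.6): V_dd = e^(−0.04)·[0.5877·8.9900 + 0.4123·18.4400] = 12.3805
Node u (S = 47.25): V_u = e^(−0.04)·[0.5877·0.0000 + 0.4123·3.5608] = 1.4104
Node d (S = 21): V_d = e^(−0.04)·[0.5877·3.5608 + 0.4123·12.3805] = 6.9146
Node 0 (S = 35): V_0 = e^(−0.04)·[0.5877·1.4104 + 0.4123·6.9146] = 3.5352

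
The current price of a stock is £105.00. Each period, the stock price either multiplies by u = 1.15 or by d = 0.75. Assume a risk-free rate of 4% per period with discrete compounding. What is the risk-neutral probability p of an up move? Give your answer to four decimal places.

Risk-neutral probability p = (1 + 0.04 − 0.75)/(1.15 − 0.75) = 0.2900/0.4000 = 0.7250

p = 0.7250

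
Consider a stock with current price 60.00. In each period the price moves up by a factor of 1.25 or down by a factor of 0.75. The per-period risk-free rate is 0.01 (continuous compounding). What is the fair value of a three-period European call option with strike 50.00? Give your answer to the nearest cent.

Risk-neutral probability p = (e^0.01 − 0.75)/(1.25 − 0.75) = 0.2601/0.5000 = 0.5201
Terminal stock prices: S_uuu = 117.2, S_uud = 70.31, S_udd = 42.19, S_ddd = 25.31
Terminal payoffs (S − K): max(67.19, 0) = 67.19, max(20.31, 0) = 20.31, max(-7.812, 0) = 0, max(-24.69, 0) = 0
Node uu (S = 93.75): V_uu = e^(−0.01)·[0.5201·67.1875 + 0.4799·20.3125] = 44.2475
Node ud (S = 56.25): V_ud = e^(−0.01)·[0.5201·20.3125 + 0.4799·0.0000] = 10.4594
Node dd (S = 33.75): V_dd = e^(−0.01)·[0.5201·0.0000 + 0.4799·0.0000] = 0.0000
Node u (S = 75): V_u = e^(−0.01)·[0.5201·44.2475 + 0.4799·10.4594] = 27.7537
Node d (S = 45): V_d = e^(−0.01)·[0.5201·10.4594 + 0.4799·0.0000] = 5.3858
Node 0 (S = 60): V_0 = e^(−0.01)·[0.5201·27.7537 + 0.4799·5.3858] = 16.8500

16.85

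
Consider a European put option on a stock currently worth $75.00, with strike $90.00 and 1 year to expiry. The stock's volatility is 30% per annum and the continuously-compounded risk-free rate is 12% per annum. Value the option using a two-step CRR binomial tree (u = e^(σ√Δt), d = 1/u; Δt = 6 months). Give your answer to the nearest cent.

$12.48

CRR parameters: u = e^(σ√Δt) = e^(0.3·√0.5) = 1.2363, d = 1/u = 0.8089
Per-period rate: rΔt = 0.12·0.5 = 0.06, so R = e^0.06 = 1.0618
Risk-neutral probability p = (e^0.06 − 0.8089)/(1.2363 − 0.8089) = 0.2530/0.4275 = 0.5918
Terminal stock prices: S_uu = 114.6, S_ud = 75, S_dd = 49.07
Terminal payoffs (K − S): max(-24.63, 0) = 0, max(15, 0) = 15, max(40.93, 0) = 40.93
Node u (S = 92.72): V_u = e^(−0.06)·[0.5918·0.0000 + 0.4082·15.0000] = 5.7660
Node d (S = 60.66): V_d = e^(−0.06)·[0.5918·15.0000 + 0.4082·40.9312] = 24.0945
Node 0 (S = 75): V_0 = e^(−0.06)·[0.5918·5.7660 + 0.4082·24.0945] = 12.4757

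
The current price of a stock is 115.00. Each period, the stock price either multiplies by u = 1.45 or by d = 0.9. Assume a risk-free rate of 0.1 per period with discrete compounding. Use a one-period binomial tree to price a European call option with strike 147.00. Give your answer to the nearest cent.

6.53

Risk-neutral probability p = (1 + 0.1 − 0.9)/(1.45 − 0.9) = 0.2000/0.5500 = 0.3636
Terminal stock prices: S_u = 166.8, S_d = 103.5
Terminal payoffs (S − K): max(19.75, 0) = 19.75, max(-43.5, 0) = 0
Node 0 (S = 115): V_0 = 1/1.1·[0.3636·19.7500 + 0.6364·0.0000] = 6.5289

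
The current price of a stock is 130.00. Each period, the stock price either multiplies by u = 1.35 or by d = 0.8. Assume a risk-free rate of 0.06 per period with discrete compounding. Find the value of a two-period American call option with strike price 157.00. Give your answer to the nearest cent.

Risk-neutral probability p = (1 + 0.06 − 0.8)/(1.35 − 0.8) = 0.2600/0.5500 = 0.4727
Terminal stock prices: S_uu = 236.9, S_ud = 140.4, S_dd = 83.2
Terminal payoffs (S − K): max(79.93, 0) = 79.93, max(-16.6, 0) = 0, max(-73.8, 0) = 0
Node u (S = 175.5): continuation = 1/1.06·[0.4727·79.9250 + 0.5273·0.0000] = 35.6441; exercise value = 18.5000 ≤ continuation, so V_u = 35.6441
Node d (S = 104): continuation = 1/1.06·[0.4727·0.0000 + 0.5273·0.0000] = 0.0000; exercise value = 0.0000 ≤ continuation, so V_d = 0.0000
Node 0 (S = 130): continuation = 1/1.06·[0.4727·35.6441 + 0.5273·0.0000] = 15.8962; exercise value = 0.0000 ≤ continuation, so V_0 = 15.8962

15.90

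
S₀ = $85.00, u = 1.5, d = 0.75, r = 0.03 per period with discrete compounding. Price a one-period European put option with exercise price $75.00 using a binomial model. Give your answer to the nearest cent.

Risk-neutral probability p = (1 + 0.03 − 0.75)/(1.5 − 0.75) = 0.2800/0.7500 = 0.3733
Terminal stock prices: S_u = 127.5, S_d = 63.75
Terminal payoffs (K − S): max(-52.5, 0) = 0, max(11.25, 0) = 11.25
Node 0 (S = 85): V_0 = 1/1.03·[0.3733·0.0000 + 0.6267·11.2500] = 6.8447

$6.84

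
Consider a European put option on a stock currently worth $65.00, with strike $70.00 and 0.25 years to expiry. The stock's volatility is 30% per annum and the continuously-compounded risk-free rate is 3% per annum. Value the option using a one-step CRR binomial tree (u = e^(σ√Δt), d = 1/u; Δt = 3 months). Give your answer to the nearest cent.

CRR parameters: u = e^(σ√Δt) = e^(0.3·√0.25) = 1.1618, d = 1/u = 0.8607
Per-period rate: rΔt = 0.03·0.25 = 0.0075, so R = e^0.0075 = 1.0075
Risk-neutral probability p = (e^0.0075 − 0.8607)/(1.1618 − 0.8607) = 0.1468/0.3011 = 0.4876
Terminal stock prices: S_u = 75.52, S_d = 55.95
Terminal payoffs (K − S): max(-5.519, 0) = 0, max(14.05, 0) = 14.05
Node 0 (S = 65): V_0 = e^(−0.0075)·[0.4876·0.0000 + 0.5124·14.0540] = 7.1479

$7.15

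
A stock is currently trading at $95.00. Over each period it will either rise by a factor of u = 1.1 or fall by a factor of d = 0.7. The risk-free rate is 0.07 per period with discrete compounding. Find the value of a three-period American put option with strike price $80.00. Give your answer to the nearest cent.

$1.36

Risk-neutral probability p = (1 + 0.07 − 0.7)/(1.1 − 0.7) = 0.3700/0.4000 = 0.9250
Terminal stock prices: S_uuu = 126.4, S_uud = 80.47, S_udd = 51.2, S_ddd = 32.58
Terminal payoffs (K − S): max(-46.45, 0) = 0, max(-0.465, 0) = 0, max(28.8, 0) = 28.8, max(47.42, 0) = 47.42
Node uu (S = 115): continuation = 1/1.07·[0.9250·0.0000 + 0.0750·0.0000] = 0.0000; exercise value = 0.0000 ≤ continuation, so V_uu = 0.0000
Node ud (S = 73.15): continuation = 1/1.07·[0.9250·0.0000 + 0.0750·28.7950] = 2.0183; exercise value = 6.8500 > continuation, so V_ud = 6.8500 (exercise)
Node dd (S = 46.55): continuation = 1/1.07·[0.9250·28.7950 + 0.0750·47.4150] = 28.2164; exercise value = 33.4500 > continuation, so V_dd = 33.4500 (exercise)
Node u (S = 104.5): continuation = 1/1.07·[0.9250·0.0000 + 0.0750·6.8500] = 0.4801; exercise value = 0.0000 ≤ continuation, so V_u = 0.4801
Node d (S = 66.5): continuation = 1/1.07·[0.9250·6.8500 + 0.0750·33.4500] = 8.2664; exercise value = 13.5000 > continuation, so V_d = 13.5000 (exercise)
Node 0 (S = 95): continuation = 1/1.07·[0.9250·0.4801 + 0.0750·13.5000] = 1.3613; exercise value = 0.0000 ≤ continuation, so V_0 = 1.3613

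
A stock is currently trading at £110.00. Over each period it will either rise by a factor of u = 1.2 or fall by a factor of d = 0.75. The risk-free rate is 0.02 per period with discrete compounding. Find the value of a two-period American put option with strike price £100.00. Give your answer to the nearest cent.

£7.09

Risk-neutral probability p = (1 + 0.02 − 0.75)/(1.2 − 0.75) = 0.2700/0.4500 = 0.6000
Terminal stock prices: S_uu = 158.4, S_ud = 99, S_dd = 61.88
Terminal payoffs (K − S): max(-58.4, 0) = 0, max(1, 0) = 1, max(38.12, 0) = 38.12
Node u (S = 132): continuation = 1/1.02·[0.6000·0.0000 + 0.4000·1.0000] = 0.3922; exercise value = 0.0000 ≤ continuation, so V_u = 0.3922
Node d (S = 82.5): continuation = 1/1.02·[0.6000·1.0000 + 0.4000·38.1250] = 15.5392; exercise value = 17.5000 > continuation, so V_d = 17.5000 (exercise)
Node 0 (S = 110): continuation = 1/1.02·[0.6000·0.3922 + 0.4000·17.5000] = 7.0934; exercise value = 0.0000 ≤ continuation, so V_0 = 7.0934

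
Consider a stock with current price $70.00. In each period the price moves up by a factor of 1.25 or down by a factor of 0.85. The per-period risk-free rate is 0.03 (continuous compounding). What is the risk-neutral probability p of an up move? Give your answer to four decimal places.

p = 0.4511

Risk-neutral probability p = (e^0.03 − 0.85)/(1.25 − 0.85) = 0.1805/0.4000 = 0.4511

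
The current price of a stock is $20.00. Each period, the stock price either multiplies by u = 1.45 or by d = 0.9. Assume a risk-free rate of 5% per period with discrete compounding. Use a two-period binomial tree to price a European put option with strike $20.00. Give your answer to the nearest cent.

Risk-neutral probability p = (1 + 0.05 − 0.9)/(1.45 − 0.9) = 0.1500/0.5500 = 0.2727
Terminal stock prices: S_uu = 42.05, S_ud = 26.1, S_dd = 16.2
Terminal payoffs (K − S): max(-22.05, 0) = 0, max(-6.1, 0) = 0, max(3.8, 0) = 3.8
Node u (S = 29): V_u = 1/1.05·[0.2727·0.0000 + 0.7273·0.0000] = 0.0000
Node d (S = 18): V_d = 1/1.05·[0.2727·0.0000 + 0.7273·3.8000] = 2.6320
Node 0 (S = 20): V_0 = 1/1.05·[0.2727·0.0000 + 0.7273·2.6320] = 1.8231

$1.82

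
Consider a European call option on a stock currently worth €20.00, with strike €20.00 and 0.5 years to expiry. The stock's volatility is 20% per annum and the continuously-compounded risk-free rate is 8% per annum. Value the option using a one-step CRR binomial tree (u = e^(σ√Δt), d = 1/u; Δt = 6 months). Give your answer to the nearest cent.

CRR parameters: u = e^(σ√Δt) = e^(0.2·√0.5) = 1.1519, d = 1/u = 0.8681
Per-period rate: rΔt = 0.08·0.5 = 0.04, so R = e^0.04 = 1.0408
Risk-neutral probability p = (e^0.04 − 0.8681)/(1.1519 − 0.8681) = 0.1727/0.2838 = 0.6085
Terminal stock prices: S_u = 23.04, S_d = 17.36
Terminal payoffs (S − K): max(3.038, 0) = 3.038, max(-2.638, 0) = 0
Node 0 (S = 20): V_0 = e^(−0.04)·[0.6085·3.0382 + 0.3915·0.0000] = 1.7763

€1.78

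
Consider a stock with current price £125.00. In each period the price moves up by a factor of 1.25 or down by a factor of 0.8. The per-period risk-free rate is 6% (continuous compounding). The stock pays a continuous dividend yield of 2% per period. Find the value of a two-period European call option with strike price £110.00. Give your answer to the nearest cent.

£28.29

Per-period risk-free factor R = e^0.06 = 1.0618; dividend-adjusted growth = e^(0.06−0.02) = 1.0408.
Risk-neutral probability p = (1.0408 − 0.8)/(1.25 − 0.8) = 0.2408/0.4500 = 0.5351
Terminal stock prices: S_uu = 195.3, S_ud = 125, S_dd = 80
Terminal payoffs (S − K): max(85.31, 0) = 85.31, max(15, 0) = 15, max(-30, 0) = 0
Node u (S = 156.2): V_u = e^(−0.06)·[0.5351·85.3125 + 0.4649·15.0000] = 49.5619
Node d (S = 100): V_d = e^(−0.06)·[0.5351·15.0000 + 0.4649·0.0000] = 7.5596
Node 0 (S = 125): V_0 = e^(−0.06)·[0.5351·49.5619 + 0.4649·7.5596] = 28.2873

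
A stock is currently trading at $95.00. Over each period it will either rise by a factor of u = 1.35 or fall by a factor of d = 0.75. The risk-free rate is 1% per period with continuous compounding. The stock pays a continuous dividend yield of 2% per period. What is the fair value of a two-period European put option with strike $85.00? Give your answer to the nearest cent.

$11.13

Per-period risk-free factor R = e^0.01 = 1.0101; dividend-adjusted growth = e^(0.01−0.02) = 0.9900.
Risk-neutral probability p = (0.9900 − 0.75)/(1.35 − 0.75) = 0.2400/0.6000 = 0.4001
Terminal stock prices: S_uu = 173.1, S_ud = 96.19, S_dd = 53.44
Terminal payoffs (K − S): max(-88.14, 0) = 0, max(-11.19, 0) = 0, max(31.56, 0) = 31.56
Node u (S = 128.2): V_u = e^(−0.01)·[0.4001·0.0000 + 0.5999·0.0000] = 0.0000
Node d (S = 71.25): V_d = e^(−0.01)·[0.4001·0.0000 + 0.5999·31.5625] = 18.7465
Node 0 (S = 95): V_0 = e^(−0.01)·[0.4001·0.0000 + 0.5999·18.7465] = 11.1344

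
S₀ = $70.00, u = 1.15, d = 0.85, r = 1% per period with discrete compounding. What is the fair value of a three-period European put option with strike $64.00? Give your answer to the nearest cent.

Risk-neutral probability p = (1 + 0.01 − 0.85)/(1.15 − 0.85) = 0.1600/0.3000 = 0.5333
Terminal stock prices: S_uuu = 106.5, S_uud = 78.69, S_udd = 58.16, S_ddd = 42.99
Terminal payoffs (K − S): max(-42.46, 0) = 0, max(-14.69, 0) = 0, max(5.839, 0) = 5.839, max(21.01, 0) = 21.01
Node uu (S = 92.57): V_uu = 1/1.01·[0.5333·0.0000 + 0.4667·0.0000] = 0.0000
Node ud (S = 68.42): V_ud = 1/1.01·[0.5333·0.0000 + 0.4667·5.8388] = 2.6978
Node dd (S = 50.57): V_dd = 1/1.01·[0.5333·5.8388 + 0.4667·21.0113] = 12.7913
Node u (S = 80.5): V_u = 1/1.01·[0.5333·0.0000 + 0.4667·2.6978] = 1.2465
Node d (S = 59.5): V_d = 1/1.01·[0.5333·2.6978 + 0.4667·12.7913] = 7.3348
Node 0 (S = 70): V_0 = 1/1.01·[0.5333·1.2465 + 0.4667·7.3348] = 4.0472

$4.05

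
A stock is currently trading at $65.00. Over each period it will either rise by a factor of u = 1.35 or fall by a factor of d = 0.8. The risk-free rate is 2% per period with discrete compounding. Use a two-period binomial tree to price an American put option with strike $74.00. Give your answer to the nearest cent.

$13.82

Risk-neutral probability p = (1 + 0.02 − 0.8)/(1.35 − 0.8) = 0.2200/0.5500 = 0.4000
Terminal stock prices: S_uu = 118.5, S_ud = 70.2, S_dd = 41.6
Terminal payoffs (K − S): max(-44.46, 0) = 0, max(3.8, 0) = 3.8, max(32.4, 0) = 32.4
Node u (S = 87.75): continuation = 1/1.02·[0.4000·0.0000 + 0.6000·3.8000] = 2.2353; exercise value = 0.0000 ≤ continuation, so V_u = 2.2353
Node d (S = 52): continuation = 1/1.02·[0.4000·3.8000 + 0.6000·32.4000] = 20.5490; exercise value = 22.0000 > continuation, so V_d = 22.0000 (exercise)
Node 0 (S = 65): continuation = 1/1.02·[0.4000·2.2353 + 0.6000·22.0000] = 13.8178; exercise value = 9.0000 ≤ continuation, so V_0 = 13.8178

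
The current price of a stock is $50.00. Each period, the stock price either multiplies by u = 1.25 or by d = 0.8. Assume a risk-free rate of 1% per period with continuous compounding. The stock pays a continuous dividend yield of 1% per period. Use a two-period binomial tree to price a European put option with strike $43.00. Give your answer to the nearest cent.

$3.33

Per-period risk-free factor R = e^0.01 = 1.0101; dividend-adjusted growth = e^(0.01−0.01) = 1.0000.
Risk-neutral probability p = (1.0000 − 0.8)/(1.25 − 0.8) = 0.2000/0.4500 = 0.4444
Terminal stock prices: S_uu = 78.12, S_ud = 50, S_dd = 32
Terminal payoffs (K − S): max(-35.12, 0) = 0, max(-7, 0) = 0, max(11, 0) = 11
Node u (S = 62.5): V_u = e^(−0.01)·[0.4444·0.0000 + 0.5556·0.0000] = 0.0000
Node d (S = 40): V_d = e^(−0.01)·[0.4444·0.0000 + 0.5556·11.0000] = 6.0503
Node 0 (S = 50): V_0 = e^(−0.01)·[0.4444·0.0000 + 0.5556·6.0503] = 3.3278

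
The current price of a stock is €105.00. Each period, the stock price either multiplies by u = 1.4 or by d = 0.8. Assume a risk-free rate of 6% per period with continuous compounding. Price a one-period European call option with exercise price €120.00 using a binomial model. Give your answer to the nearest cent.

Risk-neutral probability p = (e^0.06 − 0.8)/(1.4 − 0.8) = 0.2618/0.6000 = 0.4364
Terminal stock prices: S_u = 147, S_d = 84
Terminal payoffs (S − K): max(27, 0) = 27, max(-36, 0) = 0
Node 0 (S = 105): V_0 = e^(−0.06)·[0.4364·27.0000 + 0.5636·0.0000] = 11.0965

€11.10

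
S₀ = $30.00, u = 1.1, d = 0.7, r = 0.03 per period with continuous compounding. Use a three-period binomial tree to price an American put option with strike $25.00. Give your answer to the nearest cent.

Risk-neutral probability p = (e^0.03 − 0.7)/(1.1 − 0.7) = 0.3305/0.4000 = 0.8261
Terminal stock prices: S_uuu = 39.93, S_uud = 25.41, S_udd = 16.17, S_ddd = 10.29
Terminal payoffs (K − S): max(-14.93, 0) = 0, max(-0.41, 0) = 0, max(8.83, 0) = 8.83, max(14.71, 0) = 14.71
Node uu (S = 36.3): continuation = e^(−0.03)·[0.8261·0.0000 + 0.1739·0.0000] = 0.0000; exercise value = 0.0000 ≤ continuation, so V_uu = 0.0000
Node ud (S = 23.1): continuation = e^(−0.03)·[0.8261·0.0000 + 0.1739·8.8300] = 1.4898; exercise value = 1.9000 > continuation, so V_ud = 1.9000 (exercise)
Node dd (S = 14.7): continuation = e^(−0.03)·[0.8261·8.8300 + 0.1739·14.7100] = 9.5611; exercise value = 10.3000 > continuation, so V_dd = 10.3000 (exercise)
Node u (S = 33): continuation = e^(−0.03)·[0.8261·0.0000 + 0.1739·1.9000] = 0.3206; exercise value = 0.0000 ≤ continuation, so V_u = 0.3206
Node d (S = 21): continuation = e^(−0.03)·[0.8261·1.9000 + 0.1739·10.3000] = 3.2611; exercise value = 4.0000 > continuation, so V_d = 4.0000 (exercise)
Node 0 (S = 30): continuation = e^(−0.03)·[0.8261·0.3206 + 0.1739·4.0000] = 0.9319; exercise value = 0.0000 ≤ continuation, so V_0 = 0.9319

$0.93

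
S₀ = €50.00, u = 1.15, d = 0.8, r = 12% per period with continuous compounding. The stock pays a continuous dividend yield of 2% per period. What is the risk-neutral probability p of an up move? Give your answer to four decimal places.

Per-period risk-free factor R = e^0.12 = 1.1275; dividend-adjusted growth = e^(0.12−0.02) = 1.1052.
Risk-neutral probability p = (1.1052 − 0.8)/(1.15 − 0.8) = 0.3052/0.3500 = 0.8719

p = 0.8719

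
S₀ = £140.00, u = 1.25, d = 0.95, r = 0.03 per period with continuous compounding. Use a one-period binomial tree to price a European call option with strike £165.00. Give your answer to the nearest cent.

£2.60

Risk-neutral probability p = (e^0.03 − 0.95)/(1.25 − 0.95) = 0.0805/0.3000 = 0.2682
Terminal stock prices: S_u = 175, S_d = 133
Terminal payoffs (S − K): max(10, 0) = 10, max(-32, 0) = 0
Node 0 (S = 140): V_0 = e^(−0.03)·[0.2682·10.0000 + 0.7318·0.0000] = 2.6026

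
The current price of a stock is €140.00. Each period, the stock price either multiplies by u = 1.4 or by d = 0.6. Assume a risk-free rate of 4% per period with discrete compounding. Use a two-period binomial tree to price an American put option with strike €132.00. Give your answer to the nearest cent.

€24.06

Risk-neutral probability p = (1 + 0.04 − 0.6)/(1.4 − 0.6) = 0.4400/0.8000 = 0.5500
Terminal stock prices: S_uu = 274.4, S_ud = 117.6, S_dd = 50.4
Terminal payoffs (K − S): max(-142.4, 0) = 0, max(14.4, 0) = 14.4, max(81.6, 0) = 81.6
Node u (S = 196): continuation = 1/1.04·[0.5500·0.0000 + 0.4500·14.4000] = 6.2308; exercise value = 0.0000 ≤ continuation, so V_u = 6.2308
Node d (S = 84): continuation = 1/1.04·[0.5500·14.4000 + 0.4500·81.6000] = 42.9231; exercise value = 48.0000 > continuation, so V_d = 48.0000 (exercise)
Node 0 (S = 140): continuation = 1/1.04·[0.5500·6.2308 + 0.4500·48.0000] = 24.0643; exercise value = 0.0000 ≤ continuation, so V_0 = 24.0643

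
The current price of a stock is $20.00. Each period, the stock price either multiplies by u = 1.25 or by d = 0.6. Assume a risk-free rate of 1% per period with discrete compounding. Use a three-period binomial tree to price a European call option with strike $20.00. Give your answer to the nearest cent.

Risk-neutral probability p = (1 + 0.01 − 0.6)/(1.25 − 0.6) = 0.4100/0.6500 = 0.6308
Terminal stock prices: S_uuu = 39.06, S_uud = 18.75, S_udd = 9, S_ddd = 4.32
Terminal payoffs (S − K): max(19.06, 0) = 19.06, max(-1.25, 0) = 0, max(-11, 0) = 0, max(-15.68, 0) = 0
Node uu (S = 31.25): V_uu = 1/1.01·[0.6308·19.0625 + 0.3692·0.0000] = 11.9050
Node ud (S = 15): V_ud = 1/1.01·[0.6308·0.0000 + 0.3692·0.0000] = 0.0000
Node dd (S = 7.2): V_dd = 1/1.01·[0.6308·0.0000 + 0.3692·0.0000] = 0.0000
Node u (S = 25): V_u = 1/1.01·[0.6308·11.9050 + 0.3692·0.0000] = 7.4350
Node d (S = 12): V_d = 1/1.01·[0.6308·0.0000 + 0.3692·0.0000] = 0.0000
Node 0 (S = 20): V_0 = 1/1.01·[0.6308·7.4350 + 0.3692·0.0000] = 4.6433

$4.64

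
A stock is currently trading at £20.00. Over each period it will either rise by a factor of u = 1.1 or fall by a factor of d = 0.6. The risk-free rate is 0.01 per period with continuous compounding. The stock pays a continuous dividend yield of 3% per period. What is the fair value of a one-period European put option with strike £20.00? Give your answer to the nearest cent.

Per-period risk-free factor R = e^0.01 = 1.0101; dividend-adjusted growth = e^(0.01−0.03) = 0.9802.
Risk-neutral probability p = (0.9802 − 0.6)/(1.1 − 0.6) = 0.3802/0.5000 = 0.7604
Terminal stock prices: S_u = 22, S_d = 12
Terminal payoffs (K − S): max(-2, 0) = 0, max(8, 0) = 8
Node 0 (S = 20): V_0 = e^(−0.01)·[0.7604·0.0000 + 0.2396·8.0000] = 1.8977

£1.90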